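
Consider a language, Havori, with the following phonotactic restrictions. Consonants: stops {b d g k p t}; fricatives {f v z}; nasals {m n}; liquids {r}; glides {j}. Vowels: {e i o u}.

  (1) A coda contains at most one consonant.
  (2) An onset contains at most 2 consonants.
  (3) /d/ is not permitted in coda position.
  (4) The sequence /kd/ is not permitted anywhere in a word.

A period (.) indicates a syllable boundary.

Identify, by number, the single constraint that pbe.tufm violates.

1

pbe.tufm: syllable 2 coda /fm/ has 2 consonants (> 1).
This is a violation of constraint 1: "A coda contains at most one consonant."
The remaining constraints (2, 3, 4) are satisfied.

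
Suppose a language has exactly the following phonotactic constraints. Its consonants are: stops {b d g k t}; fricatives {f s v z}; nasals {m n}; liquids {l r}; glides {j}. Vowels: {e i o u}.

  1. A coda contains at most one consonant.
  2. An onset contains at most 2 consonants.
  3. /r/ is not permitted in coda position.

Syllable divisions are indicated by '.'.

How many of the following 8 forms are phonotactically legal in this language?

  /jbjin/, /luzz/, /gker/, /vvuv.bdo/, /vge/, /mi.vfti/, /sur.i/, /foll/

2

/jbjin/ — violates constraint 2: syllable 1 onset /jbj/ has 3 consonants (> 2) → phonotactically illegal
/luzz/ — violates constraint 1: syllable 1 coda /zz/ has 2 consonants (> 1) → phonotactically illegal
/gker/ — violates constraint 3: syllable 1 coda contains /r/ → phonotactically illegal
/vvuv.bdo/ — σ1 onset /vv/ (2C), coda /v/ ok; σ2 onset /bd/ (2C), coda /∅/ ok → phonotactically legal
/vge/ — σ1 onset /vg/ (2C), coda /∅/ ok → phonotactically legal
/mi.vfti/ — violates constraint 2: syllable 2 onset /vft/ has 3 consonants (> 2) → phonotactically illegal
/sur.i/ — violates constraint 3: syllable 1 coda contains /r/ → phonotactically illegal
/foll/ — violates constraint 1: syllable 1 coda /ll/ has 2 consonants (> 1) → phonotactically illegal
Phonotactically legal: /vvuv.bdo/, /vge/ → 2.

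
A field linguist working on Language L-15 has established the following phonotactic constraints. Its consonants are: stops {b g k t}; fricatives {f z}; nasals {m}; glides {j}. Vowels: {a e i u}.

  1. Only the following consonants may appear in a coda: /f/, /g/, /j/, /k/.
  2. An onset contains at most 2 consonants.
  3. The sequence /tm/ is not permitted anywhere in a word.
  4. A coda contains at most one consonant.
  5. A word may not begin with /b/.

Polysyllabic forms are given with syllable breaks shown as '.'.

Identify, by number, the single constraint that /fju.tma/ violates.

3

/fju.tma/: contains banned sequence /tm/.
This is a violation of constraint 3: "The sequence /tm/ is not permitted anywhere in a word."
The remaining constraints (1, 2, 4, 5) are satisfied.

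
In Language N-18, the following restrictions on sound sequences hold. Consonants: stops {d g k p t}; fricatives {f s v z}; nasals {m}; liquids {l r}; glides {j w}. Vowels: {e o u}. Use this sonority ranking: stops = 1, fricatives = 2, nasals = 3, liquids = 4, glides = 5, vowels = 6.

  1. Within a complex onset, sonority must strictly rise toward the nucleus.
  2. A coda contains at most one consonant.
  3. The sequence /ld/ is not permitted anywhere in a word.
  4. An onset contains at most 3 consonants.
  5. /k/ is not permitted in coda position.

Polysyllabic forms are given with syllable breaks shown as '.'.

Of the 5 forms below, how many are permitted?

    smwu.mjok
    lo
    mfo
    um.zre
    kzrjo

smwu.mjok — violates constraint 5: syllable 2 coda contains /k/ → not permitted
lo — σ1 onset /l/, coda /∅/ ok → permitted
mfo — violates constraint 1: syllable 1 onset /mf/: /m/ (nasal, 3) → /f/ (fricative, 2) does not rise → not permitted
um.zre — σ1 onset /∅/, coda /m/ ok; σ2 onset /zr/ (2→4 rises), coda /∅/ ok → permitted
kzrjo — violates constraint 4: syllable 1 onset /kzrj/ has 4 consonants (> 3) → not permitted
Permitted: lo, um.zre → 2.

2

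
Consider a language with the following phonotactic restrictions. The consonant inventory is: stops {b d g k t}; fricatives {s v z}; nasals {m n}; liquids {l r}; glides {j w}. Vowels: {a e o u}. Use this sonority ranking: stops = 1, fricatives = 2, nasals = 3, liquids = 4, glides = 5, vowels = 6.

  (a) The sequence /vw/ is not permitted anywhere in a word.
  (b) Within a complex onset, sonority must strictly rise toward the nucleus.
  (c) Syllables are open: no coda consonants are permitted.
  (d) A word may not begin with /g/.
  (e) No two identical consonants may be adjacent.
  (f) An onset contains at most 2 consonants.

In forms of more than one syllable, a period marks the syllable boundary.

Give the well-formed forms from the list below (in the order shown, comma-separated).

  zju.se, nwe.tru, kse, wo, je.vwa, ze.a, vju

zju.se — σ1 onset /zj/ (2→5 rises), coda /∅/ ok; σ2 onset /s/, coda /∅/ ok → well-formed
nwe.tru — σ1 onset /nw/ (3→5 rises), coda /∅/ ok; σ2 onset /tr/ (1→4 rises), coda /∅/ ok → well-formed
kse — σ1 onset /ks/ (1→2 rises), coda /∅/ ok → well-formed
wo — σ1 onset /w/, coda /∅/ ok → well-formed
je.vwa — violates constraint (a): contains banned sequence /vw/ → ill-formed
ze.a — σ1 onset /z/, coda /∅/ ok; σ2 onset /∅/, coda /∅/ ok → well-formed
vju — σ1 onset /vj/ (2→5 rises), coda /∅/ ok → well-formed

zju.se, nwe.tru, kse, wo, ze.a, vju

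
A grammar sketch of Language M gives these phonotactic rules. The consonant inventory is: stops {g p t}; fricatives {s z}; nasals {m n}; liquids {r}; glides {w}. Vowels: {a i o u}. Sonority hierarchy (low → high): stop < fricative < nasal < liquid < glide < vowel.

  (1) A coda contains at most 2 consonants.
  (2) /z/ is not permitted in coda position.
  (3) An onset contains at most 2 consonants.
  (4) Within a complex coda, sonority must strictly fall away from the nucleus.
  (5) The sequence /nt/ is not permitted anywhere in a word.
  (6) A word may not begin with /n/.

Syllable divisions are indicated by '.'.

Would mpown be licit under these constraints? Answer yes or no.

mpown — σ1 onset /mp/ (2C), coda /wn/ (5→3 falls) ok → licit

yes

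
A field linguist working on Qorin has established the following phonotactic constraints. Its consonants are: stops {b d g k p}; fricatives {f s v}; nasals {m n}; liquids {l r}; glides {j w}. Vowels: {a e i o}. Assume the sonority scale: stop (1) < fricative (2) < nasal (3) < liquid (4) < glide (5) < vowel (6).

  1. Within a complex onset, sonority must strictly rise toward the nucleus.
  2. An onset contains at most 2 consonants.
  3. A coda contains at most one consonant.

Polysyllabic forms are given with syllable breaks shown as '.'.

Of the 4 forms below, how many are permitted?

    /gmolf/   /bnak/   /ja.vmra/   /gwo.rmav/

1

/gmolf/ — violates constraint 3: syllable 1 coda /lf/ has 2 consonants (> 1) → not permitted
/bnak/ — σ1 onset /bn/ (1→3 rises), coda /k/ ok → permitted
/ja.vmra/ — violates constraint 2: syllable 2 onset /vmr/ has 3 consonants (> 2) → not permitted
/gwo.rmav/ — violates constraint 1: syllable 2 onset /rm/: /r/ (liquid, 4) → /m/ (nasal, 3) does not rise → not permitted
Permitted: /bnak/ → 1.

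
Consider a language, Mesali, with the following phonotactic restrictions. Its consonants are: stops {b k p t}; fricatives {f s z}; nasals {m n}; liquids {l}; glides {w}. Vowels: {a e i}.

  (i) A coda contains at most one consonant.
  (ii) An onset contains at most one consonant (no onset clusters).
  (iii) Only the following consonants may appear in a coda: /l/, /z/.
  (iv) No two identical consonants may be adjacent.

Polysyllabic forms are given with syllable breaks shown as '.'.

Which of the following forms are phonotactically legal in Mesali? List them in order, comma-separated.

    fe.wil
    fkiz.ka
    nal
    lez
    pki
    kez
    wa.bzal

fe.wil — σ1 onset /f/, coda /∅/ ok; σ2 onset /w/, coda /l/ ok → phonotactically legal
fkiz.ka — violates constraint (ii): syllable 1 onset /fk/ has 2 consonants (> 1) → phonotactically illegal
nal — σ1 onset /n/, coda /l/ ok → phonotactically legal
lez — σ1 onset /l/, coda /z/ ok → phonotactically legal
pki — violates constraint (ii): syllable 1 onset /pk/ has 2 consonants (> 1) → phonotactically illegal
kez — σ1 onset /k/, coda /z/ ok → phonotactically legal
wa.bzal — violates constraint (ii): syllable 2 onset /bz/ has 2 consonants (> 1) → phonotactically illegal

fe.wil, nal, lez, kez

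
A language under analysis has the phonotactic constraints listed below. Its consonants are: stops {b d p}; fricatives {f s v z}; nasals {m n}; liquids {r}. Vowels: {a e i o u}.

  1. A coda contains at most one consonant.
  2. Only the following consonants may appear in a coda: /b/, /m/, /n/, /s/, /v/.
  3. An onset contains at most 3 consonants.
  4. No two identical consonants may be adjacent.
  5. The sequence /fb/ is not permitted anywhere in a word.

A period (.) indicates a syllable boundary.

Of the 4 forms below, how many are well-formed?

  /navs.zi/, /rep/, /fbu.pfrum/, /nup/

0

/navs.zi/ — violates constraint 1: syllable 1 coda /vs/ has 2 consonants (> 1) → ill-formed
/rep/ — violates constraint 2: syllable 1 coda contains /p/, which is not a licensed coda consonant → ill-formed
/fbu.pfrum/ — violates constraint 5: contains banned sequence /fb/ → ill-formed
/nup/ — violates constraint 2: syllable 1 coda contains /p/, which is not a licensed coda consonant → ill-formed
No form is well-formed → 0.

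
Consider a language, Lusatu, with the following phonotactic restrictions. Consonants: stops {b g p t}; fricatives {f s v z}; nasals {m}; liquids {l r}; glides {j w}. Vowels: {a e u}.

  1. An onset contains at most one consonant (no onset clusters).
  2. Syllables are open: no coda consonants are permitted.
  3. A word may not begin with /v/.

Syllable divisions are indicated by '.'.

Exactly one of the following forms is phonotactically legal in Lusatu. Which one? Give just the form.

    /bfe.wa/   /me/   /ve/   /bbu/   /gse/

/me/

/bfe.wa/ — violates constraint 1: syllable 1 onset /bf/ has 2 consonants (> 1) → phonotactically illegal
/me/ — σ1 onset /m/, coda /∅/ ok → phonotactically legal
/ve/ — violates constraint 3: word begins with /v/ → phonotactically illegal
/bbu/ — violates constraint 1: syllable 1 onset /bb/ has 2 consonants (> 1) → phonotactically illegal
/gse/ — violates constraint 1: syllable 1 onset /gs/ has 2 consonants (> 1) → phonotactically illegal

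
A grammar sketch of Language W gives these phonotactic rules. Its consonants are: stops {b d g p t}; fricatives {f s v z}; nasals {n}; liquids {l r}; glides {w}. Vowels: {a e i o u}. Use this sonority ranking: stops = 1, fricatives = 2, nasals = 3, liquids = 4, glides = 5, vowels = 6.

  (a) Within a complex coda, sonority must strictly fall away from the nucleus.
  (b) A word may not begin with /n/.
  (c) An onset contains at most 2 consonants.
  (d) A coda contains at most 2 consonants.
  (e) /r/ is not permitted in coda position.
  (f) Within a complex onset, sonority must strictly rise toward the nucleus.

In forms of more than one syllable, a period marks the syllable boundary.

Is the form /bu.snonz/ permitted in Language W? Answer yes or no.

yes

/bu.snonz/ — σ1 onset /b/, coda /∅/ ok; σ2 onset /sn/ (2→3 rises), coda /nz/ (3→2 falls) ok → permitted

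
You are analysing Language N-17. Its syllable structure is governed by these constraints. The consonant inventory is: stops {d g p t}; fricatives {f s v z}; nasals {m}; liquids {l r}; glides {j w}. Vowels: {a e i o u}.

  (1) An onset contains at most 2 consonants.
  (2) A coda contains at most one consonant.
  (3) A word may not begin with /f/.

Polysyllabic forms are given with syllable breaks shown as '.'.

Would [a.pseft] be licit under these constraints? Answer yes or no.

[a.pseft] — violates constraint 2: syllable 2 coda /ft/ has 2 consonants (> 1) → illicit

no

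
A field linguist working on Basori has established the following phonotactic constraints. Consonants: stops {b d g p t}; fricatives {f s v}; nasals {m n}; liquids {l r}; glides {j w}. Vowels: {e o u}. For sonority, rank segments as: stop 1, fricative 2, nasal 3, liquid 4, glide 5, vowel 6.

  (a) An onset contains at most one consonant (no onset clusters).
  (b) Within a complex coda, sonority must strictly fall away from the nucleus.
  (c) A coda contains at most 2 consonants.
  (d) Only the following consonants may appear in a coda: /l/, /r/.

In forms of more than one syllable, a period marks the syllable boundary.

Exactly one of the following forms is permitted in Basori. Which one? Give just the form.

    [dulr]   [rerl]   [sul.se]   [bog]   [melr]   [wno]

[sul.se]

[dulr] — violates constraint (b): syllable 1 coda /lr/: /l/ (liquid, 4) → /r/ (liquid, 4) does not fall → not permitted
[rerl] — violates constraint (b): syllable 1 coda /rl/: /r/ (liquid, 4) → /l/ (liquid, 4) does not fall → not permitted
[sul.se] — σ1 onset /s/, coda /l/ ok; σ2 onset /s/, coda /∅/ ok → permitted
[bog] — violates constraint (d): syllable 1 coda contains /g/, which is not a licensed coda consonant → not permitted
[melr] — violates constraint (b): syllable 1 coda /lr/: /l/ (liquid, 4) → /r/ (liquid, 4) does not fall → not permitted
[wno] — violates constraint (a): syllable 1 onset /wn/ has 2 consonants (> 1) → not permitted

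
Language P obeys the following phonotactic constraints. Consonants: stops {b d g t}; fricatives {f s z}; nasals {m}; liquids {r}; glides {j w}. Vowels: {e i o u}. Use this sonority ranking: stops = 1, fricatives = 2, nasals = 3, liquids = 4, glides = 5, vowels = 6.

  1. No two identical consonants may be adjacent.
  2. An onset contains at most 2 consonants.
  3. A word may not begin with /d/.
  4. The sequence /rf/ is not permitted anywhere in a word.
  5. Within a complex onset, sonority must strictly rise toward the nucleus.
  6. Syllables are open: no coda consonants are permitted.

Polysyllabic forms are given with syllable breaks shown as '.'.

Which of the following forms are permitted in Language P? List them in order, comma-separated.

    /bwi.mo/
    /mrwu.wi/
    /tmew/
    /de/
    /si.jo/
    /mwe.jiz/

/bwi.mo/ — σ1 onset /bw/ (1→5 rises), coda /∅/ ok; σ2 onset /m/, coda /∅/ ok → permitted
/mrwu.wi/ — violates constraint 2: syllable 1 onset /mrw/ has 3 consonants (> 2) → not permitted
/tmew/ — violates constraint 6: syllable 1 coda /w/ has 1 consonant (> 0) → not permitted
/de/ — violates constraint 3: word begins with /d/ → not permitted
/si.jo/ — σ1 onset /s/, coda /∅/ ok; σ2 onset /j/, coda /∅/ ok → permitted
/mwe.jiz/ — violates constraint 6: syllable 2 coda /z/ has 1 consonant (> 0) → not permitted

/bwi.mo/, /si.jo/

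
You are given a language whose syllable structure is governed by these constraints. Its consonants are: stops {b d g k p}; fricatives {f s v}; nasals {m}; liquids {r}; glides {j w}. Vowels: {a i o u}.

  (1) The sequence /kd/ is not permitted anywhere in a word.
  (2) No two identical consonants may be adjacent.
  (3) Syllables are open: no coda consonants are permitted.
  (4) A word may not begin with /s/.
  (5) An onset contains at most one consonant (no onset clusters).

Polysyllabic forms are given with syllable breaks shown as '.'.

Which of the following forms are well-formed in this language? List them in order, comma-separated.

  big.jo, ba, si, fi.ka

ba, fi.ka

big.jo — violates constraint 3: syllable 1 coda /g/ has 1 consonant (> 0) → ill-formed
ba — σ1 onset /b/, coda /∅/ ok → well-formed
si — violates constraint 4: word begins with /s/ → ill-formed
fi.ka — σ1 onset /f/, coda /∅/ ok; σ2 onset /k/, coda /∅/ ok → well-formed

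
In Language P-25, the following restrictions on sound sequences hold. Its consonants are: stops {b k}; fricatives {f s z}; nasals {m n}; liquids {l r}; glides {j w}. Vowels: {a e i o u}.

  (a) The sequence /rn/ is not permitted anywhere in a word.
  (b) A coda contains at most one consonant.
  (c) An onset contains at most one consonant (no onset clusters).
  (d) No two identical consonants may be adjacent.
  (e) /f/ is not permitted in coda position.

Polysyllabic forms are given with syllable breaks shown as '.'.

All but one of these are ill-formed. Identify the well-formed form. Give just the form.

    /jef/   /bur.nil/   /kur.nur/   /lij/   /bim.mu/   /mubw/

/lij/

/jef/ — violates constraint (e): syllable 1 coda contains /f/ → ill-formed
/bur.nil/ — violates constraint (a): contains banned sequence /rn/ → ill-formed
/kur.nur/ — violates constraint (a): contains banned sequence /rn/ → ill-formed
/lij/ — σ1 onset /l/, coda /j/ ok → well-formed
/bim.mu/ — violates constraint (d): adjacent identical consonants /mm/ → ill-formed
/mubw/ — violates constraint (b): syllable 1 coda /bw/ has 2 consonants (> 1) → ill-formed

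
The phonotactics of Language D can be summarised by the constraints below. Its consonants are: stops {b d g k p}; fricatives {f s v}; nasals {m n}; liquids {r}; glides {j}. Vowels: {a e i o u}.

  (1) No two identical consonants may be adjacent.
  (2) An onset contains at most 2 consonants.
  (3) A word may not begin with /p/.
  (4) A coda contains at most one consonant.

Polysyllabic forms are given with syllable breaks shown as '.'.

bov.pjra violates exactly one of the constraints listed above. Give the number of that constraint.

bov.pjra: syllable 2 onset /pjr/ has 3 consonants (> 2).
This is a violation of constraint 2: "An onset contains at most 2 consonants."
The remaining constraints (1, 3, 4) are satisfied.

2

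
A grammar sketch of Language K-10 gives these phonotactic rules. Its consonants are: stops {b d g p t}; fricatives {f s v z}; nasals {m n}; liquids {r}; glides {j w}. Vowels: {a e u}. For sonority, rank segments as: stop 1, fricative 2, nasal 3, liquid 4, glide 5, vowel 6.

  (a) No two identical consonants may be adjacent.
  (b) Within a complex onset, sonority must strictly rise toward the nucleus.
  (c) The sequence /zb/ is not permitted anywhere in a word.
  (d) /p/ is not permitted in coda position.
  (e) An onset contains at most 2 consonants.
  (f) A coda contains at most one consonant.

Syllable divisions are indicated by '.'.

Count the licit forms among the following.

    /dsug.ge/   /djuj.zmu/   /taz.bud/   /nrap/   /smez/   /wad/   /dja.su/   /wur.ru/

/dsug.ge/ — violates constraint (a): adjacent identical consonants /gg/ → illicit
/djuj.zmu/ — σ1 onset /dj/ (1→5 rises), coda /j/ ok; σ2 onset /zm/ (2→3 rises), coda /∅/ ok → licit
/taz.bud/ — violates constraint (c): contains banned sequence /zb/ → illicit
/nrap/ — violates constraint (d): syllable 1 coda contains /p/ → illicit
/smez/ — σ1 onset /sm/ (2→3 rises), coda /z/ ok → licit
/wad/ — σ1 onset /w/, coda /d/ ok → licit
/dja.su/ — σ1 onset /dj/ (1→5 rises), coda /∅/ ok; σ2 onset /s/, coda /∅/ ok → licit
/wur.ru/ — violates constraint (a): adjacent identical consonants /rr/ → illicit
Licit: /djuj.zmu/, /smez/, /wad/, /dja.su/ → 4.

4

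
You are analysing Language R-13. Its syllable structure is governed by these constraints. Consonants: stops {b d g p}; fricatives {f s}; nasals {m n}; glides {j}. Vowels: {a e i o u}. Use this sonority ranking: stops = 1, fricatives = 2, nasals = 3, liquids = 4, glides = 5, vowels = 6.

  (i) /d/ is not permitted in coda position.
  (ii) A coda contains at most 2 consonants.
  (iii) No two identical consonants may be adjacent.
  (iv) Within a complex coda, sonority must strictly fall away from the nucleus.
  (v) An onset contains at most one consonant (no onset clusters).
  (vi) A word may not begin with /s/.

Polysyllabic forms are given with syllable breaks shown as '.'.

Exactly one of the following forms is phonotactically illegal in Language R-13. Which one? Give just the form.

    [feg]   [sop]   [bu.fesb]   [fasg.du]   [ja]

[feg] — σ1 onset /f/, coda /g/ ok → phonotactically legal
[sop] — violates constraint (vi): word begins with /s/ → phonotactically illegal
[bu.fesb] — σ1 onset /b/, coda /∅/ ok; σ2 onset /f/, coda /sb/ (2→1 falls) ok → phonotactically legal
[fasg.du] — σ1 onset /f/, coda /sg/ (2→1 falls) ok; σ2 onset /d/, coda /∅/ ok → phonotactically legal
[ja] — σ1 onset /j/, coda /∅/ ok → phonotactically legal

[sop]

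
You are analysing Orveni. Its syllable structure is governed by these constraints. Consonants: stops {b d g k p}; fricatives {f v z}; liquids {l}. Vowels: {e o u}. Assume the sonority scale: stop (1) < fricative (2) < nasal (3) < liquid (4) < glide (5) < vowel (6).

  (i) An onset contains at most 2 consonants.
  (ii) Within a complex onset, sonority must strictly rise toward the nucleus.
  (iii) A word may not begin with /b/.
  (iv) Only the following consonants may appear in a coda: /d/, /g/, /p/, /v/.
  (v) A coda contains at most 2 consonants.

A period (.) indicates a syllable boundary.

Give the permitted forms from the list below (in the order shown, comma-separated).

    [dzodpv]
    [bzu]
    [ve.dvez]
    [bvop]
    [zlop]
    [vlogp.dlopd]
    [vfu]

[zlop], [vlogp.dlopd]

[dzodpv] — violates constraint (v): syllable 1 coda /dpv/ has 3 consonants (> 2) → not permitted
[bzu] — violates constraint (iii): word begins with /b/ → not permitted
[ve.dvez] — violates constraint (iv): syllable 2 coda contains /z/, which is not a licensed coda consonant → not permitted
[bvop] — violates constraint (iii): word begins with /b/ → not permitted
[zlop] — σ1 onset /zl/ (2→4 rises), coda /p/ ok → permitted
[vlogp.dlopd] — σ1 onset /vl/ (2→4 rises), coda /gp/ (2C) ok; σ2 onset /dl/ (1→4 rises), coda /pd/ (2C) ok → permitted
[vfu] — violates constraint (ii): syllable 1 onset /vf/: /v/ (fricative, 2) → /f/ (fricative, 2) does not rise → not permitted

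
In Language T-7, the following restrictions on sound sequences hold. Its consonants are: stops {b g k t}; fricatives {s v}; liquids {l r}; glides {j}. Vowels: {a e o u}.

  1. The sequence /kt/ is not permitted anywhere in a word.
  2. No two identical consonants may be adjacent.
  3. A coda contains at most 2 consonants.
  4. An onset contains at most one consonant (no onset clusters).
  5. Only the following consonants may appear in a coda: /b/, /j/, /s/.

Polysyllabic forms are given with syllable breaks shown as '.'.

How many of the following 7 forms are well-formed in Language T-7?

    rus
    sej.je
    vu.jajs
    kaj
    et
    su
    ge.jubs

rus — σ1 onset /r/, coda /s/ ok → well-formed
sej.je — violates constraint 2: adjacent identical consonants /jj/ → ill-formed
vu.jajs — σ1 onset /v/, coda /∅/ ok; σ2 onset /j/, coda /js/ (2C) ok → well-formed
kaj — σ1 onset /k/, coda /j/ ok → well-formed
et — violates constraint 5: syllable 1 coda contains /t/, which is not a licensed coda consonant → ill-formed
su — σ1 onset /s/, coda /∅/ ok → well-formed
ge.jubs — σ1 onset /g/, coda /∅/ ok; σ2 onset /j/, coda /bs/ (2C) ok → well-formed
Well-formed: rus, vu.jajs, kaj, su, ge.jubs → 5.

5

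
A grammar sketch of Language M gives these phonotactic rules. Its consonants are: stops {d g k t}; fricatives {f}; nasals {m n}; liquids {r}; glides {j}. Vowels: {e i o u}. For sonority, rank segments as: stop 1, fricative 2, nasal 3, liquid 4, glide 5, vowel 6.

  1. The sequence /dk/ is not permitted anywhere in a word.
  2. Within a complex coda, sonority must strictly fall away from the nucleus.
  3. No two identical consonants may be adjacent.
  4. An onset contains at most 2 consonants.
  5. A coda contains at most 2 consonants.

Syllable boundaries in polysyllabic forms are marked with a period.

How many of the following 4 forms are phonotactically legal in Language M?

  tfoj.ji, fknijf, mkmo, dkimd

0

tfoj.ji — violates constraint 3: adjacent identical consonants /jj/ → phonotactically illegal
fknijf — violates constraint 4: syllable 1 onset /fkn/ has 3 consonants (> 2) → phonotactically illegal
mkmo — violates constraint 4: syllable 1 onset /mkm/ has 3 consonants (> 2) → phonotactically illegal
dkimd — violates constraint 1: contains banned sequence /dk/ → phonotactically illegal
No form is phonotactically legal → 0.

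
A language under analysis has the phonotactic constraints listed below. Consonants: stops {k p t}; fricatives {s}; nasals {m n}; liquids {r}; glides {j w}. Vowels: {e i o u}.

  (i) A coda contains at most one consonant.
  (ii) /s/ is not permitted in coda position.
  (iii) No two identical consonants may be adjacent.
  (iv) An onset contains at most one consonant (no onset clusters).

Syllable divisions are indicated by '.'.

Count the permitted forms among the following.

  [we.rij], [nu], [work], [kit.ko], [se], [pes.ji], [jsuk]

4

[we.rij] — σ1 onset /w/, coda /∅/ ok; σ2 onset /r/, coda /j/ ok → permitted
[nu] — σ1 onset /n/, coda /∅/ ok → permitted
[work] — violates constraint (i): syllable 1 coda /rk/ has 2 consonants (> 1) → not permitted
[kit.ko] — σ1 onset /k/, coda /t/ ok; σ2 onset /k/, coda /∅/ ok → permitted
[se] — σ1 onset /s/, coda /∅/ ok → permitted
[pes.ji] — violates constraint (ii): syllable 1 coda contains /s/ → not permitted
[jsuk] — violates constraint (iv): syllable 1 onset /js/ has 2 consonants (> 1) → not permitted
Permitted: [we.rij], [nu], [kit.ko], [se] → 4.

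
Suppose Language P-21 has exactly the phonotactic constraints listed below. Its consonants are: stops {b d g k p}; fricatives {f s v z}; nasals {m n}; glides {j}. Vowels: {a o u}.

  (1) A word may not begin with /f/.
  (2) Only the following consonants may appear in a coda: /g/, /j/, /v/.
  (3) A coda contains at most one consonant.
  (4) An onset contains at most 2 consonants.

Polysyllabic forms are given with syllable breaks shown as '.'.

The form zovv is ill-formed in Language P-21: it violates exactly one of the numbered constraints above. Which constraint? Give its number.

zovv: syllable 1 coda /vv/ has 2 consonants (> 1).
This is a violation of constraint 3: "A coda contains at most one consonant."
The remaining constraints (1, 2, 4) are satisfied.

3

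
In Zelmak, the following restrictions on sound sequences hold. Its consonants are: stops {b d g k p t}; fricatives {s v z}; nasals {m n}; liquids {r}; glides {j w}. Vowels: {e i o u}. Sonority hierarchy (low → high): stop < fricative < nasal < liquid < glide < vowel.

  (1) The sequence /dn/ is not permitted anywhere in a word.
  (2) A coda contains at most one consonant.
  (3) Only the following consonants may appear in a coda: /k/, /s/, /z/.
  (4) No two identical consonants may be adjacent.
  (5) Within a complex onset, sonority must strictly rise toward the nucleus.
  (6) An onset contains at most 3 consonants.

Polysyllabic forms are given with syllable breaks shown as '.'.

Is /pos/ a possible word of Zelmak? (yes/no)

yes

/pos/ — σ1 onset /p/, coda /s/ ok → licit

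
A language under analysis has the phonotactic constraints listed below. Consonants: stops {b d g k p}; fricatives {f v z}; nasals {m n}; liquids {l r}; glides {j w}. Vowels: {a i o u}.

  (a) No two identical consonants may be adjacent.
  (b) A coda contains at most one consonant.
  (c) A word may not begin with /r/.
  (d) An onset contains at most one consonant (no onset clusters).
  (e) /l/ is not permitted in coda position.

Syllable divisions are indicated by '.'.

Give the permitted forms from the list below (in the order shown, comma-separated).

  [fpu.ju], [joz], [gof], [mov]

[joz], [gof], [mov]

[fpu.ju] — violates constraint (d): syllable 1 onset /fp/ has 2 consonants (> 1) → not permitted
[joz] — σ1 onset /j/, coda /z/ ok → permitted
[gof] — σ1 onset /g/, coda /f/ ok → permitted
[mov] — σ1 onset /m/, coda /v/ ok → permitted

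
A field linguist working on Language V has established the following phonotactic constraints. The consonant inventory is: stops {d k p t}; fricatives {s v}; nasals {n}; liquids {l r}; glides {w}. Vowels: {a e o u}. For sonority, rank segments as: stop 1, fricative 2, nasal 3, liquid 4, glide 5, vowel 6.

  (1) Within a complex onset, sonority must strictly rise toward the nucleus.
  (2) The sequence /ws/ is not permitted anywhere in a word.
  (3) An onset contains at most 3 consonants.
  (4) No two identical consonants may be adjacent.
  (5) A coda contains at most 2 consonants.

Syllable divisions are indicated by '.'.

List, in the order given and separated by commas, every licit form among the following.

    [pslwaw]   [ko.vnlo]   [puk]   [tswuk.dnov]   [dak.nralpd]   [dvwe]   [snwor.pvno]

[ko.vnlo], [puk], [tswuk.dnov], [dvwe], [snwor.pvno]

[pslwaw] — violates constraint 3: syllable 1 onset /pslw/ has 4 consonants (> 3) → illicit
[ko.vnlo] — σ1 onset /k/, coda /∅/ ok; σ2 onset /vnl/ (2→3→4 rises), coda /∅/ ok → licit
[puk] — σ1 onset /p/, coda /k/ ok → licit
[tswuk.dnov] — σ1 onset /tsw/ (1→2→5 rises), coda /k/ ok; σ2 onset /dn/ (1→3 rises), coda /v/ ok → licit
[dak.nralpd] — violates constraint 5: syllable 2 coda /lpd/ has 3 consonants (> 2) → illicit
[dvwe] — σ1 onset /dvw/ (1→2→5 rises), coda /∅/ ok → licit
[snwor.pvno] — σ1 onset /snw/ (2→3→5 rises), coda /r/ ok; σ2 onset /pvn/ (1→2→3 rises), coda /∅/ ok → licit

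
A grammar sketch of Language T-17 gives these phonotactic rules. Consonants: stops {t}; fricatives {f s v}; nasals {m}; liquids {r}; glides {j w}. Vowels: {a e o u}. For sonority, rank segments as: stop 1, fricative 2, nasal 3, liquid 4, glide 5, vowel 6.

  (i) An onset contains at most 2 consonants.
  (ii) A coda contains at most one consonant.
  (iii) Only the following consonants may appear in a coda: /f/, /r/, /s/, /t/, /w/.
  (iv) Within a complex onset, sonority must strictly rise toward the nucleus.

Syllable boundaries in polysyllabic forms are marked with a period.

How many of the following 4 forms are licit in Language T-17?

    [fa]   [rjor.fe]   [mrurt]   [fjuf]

3

[fa] — σ1 onset /f/, coda /∅/ ok → licit
[rjor.fe] — σ1 onset /rj/ (4→5 rises), coda /r/ ok; σ2 onset /f/, coda /∅/ ok → licit
[mrurt] — violates constraint (ii): syllable 1 coda /rt/ has 2 consonants (> 1) → illicit
[fjuf] — σ1 onset /fj/ (2→5 rises), coda /f/ ok → licit
Licit: [fa], [rjor.fe], [fjuf] → 3.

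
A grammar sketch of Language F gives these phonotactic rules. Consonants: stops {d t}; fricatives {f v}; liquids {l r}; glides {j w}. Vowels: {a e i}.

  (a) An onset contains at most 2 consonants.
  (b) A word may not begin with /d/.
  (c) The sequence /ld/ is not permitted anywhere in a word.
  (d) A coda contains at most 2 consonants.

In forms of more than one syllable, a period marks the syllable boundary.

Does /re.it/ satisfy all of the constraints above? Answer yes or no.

yes

/re.it/ — σ1 onset /r/, coda /∅/ ok; σ2 onset /∅/, coda /t/ ok → permitted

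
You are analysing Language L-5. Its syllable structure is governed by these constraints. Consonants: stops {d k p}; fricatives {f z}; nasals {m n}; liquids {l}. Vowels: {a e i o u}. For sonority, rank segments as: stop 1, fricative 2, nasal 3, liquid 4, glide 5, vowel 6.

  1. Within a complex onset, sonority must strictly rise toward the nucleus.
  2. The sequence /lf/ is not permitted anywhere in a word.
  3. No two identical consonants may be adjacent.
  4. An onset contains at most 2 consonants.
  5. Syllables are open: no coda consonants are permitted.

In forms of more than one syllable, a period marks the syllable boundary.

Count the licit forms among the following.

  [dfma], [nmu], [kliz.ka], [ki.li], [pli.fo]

[dfma] — violates constraint 4: syllable 1 onset /dfm/ has 3 consonants (> 2) → illicit
[nmu] — violates constraint 1: syllable 1 onset /nm/: /n/ (nasal, 3) → /m/ (nasal, 3) does not rise → illicit
[kliz.ka] — violates constraint 5: syllable 1 coda /z/ has 1 consonant (> 0) → illicit
[ki.li] — σ1 onset /k/, coda /∅/ ok; σ2 onset /l/, coda /∅/ ok → licit
[pli.fo] — σ1 onset /pl/ (1→4 rises), coda /∅/ ok; σ2 onset /f/, coda /∅/ ok → licit
Licit: [ki.li], [pli.fo] → 2.

2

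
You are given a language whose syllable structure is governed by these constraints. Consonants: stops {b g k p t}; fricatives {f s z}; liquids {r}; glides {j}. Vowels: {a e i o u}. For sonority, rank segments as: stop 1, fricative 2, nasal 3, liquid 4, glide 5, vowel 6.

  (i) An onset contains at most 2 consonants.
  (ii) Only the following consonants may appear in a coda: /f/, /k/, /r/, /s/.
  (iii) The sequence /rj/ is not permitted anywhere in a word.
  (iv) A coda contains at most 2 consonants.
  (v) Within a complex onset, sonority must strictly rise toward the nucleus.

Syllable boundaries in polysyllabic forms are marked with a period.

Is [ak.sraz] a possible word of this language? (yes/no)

no

[ak.sraz] — violates constraint (ii): syllable 2 coda contains /z/, which is not a licensed coda consonant → illicit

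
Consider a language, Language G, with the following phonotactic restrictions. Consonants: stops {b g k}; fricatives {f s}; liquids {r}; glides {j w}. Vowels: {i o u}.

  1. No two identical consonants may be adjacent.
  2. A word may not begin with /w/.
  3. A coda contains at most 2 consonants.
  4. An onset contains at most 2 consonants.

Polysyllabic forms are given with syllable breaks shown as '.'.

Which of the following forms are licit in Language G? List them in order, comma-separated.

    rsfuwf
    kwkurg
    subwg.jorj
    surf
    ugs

surf, ugs

rsfuwf — violates constraint 4: syllable 1 onset /rsf/ has 3 consonants (> 2) → illicit
kwkurg — violates constraint 4: syllable 1 onset /kwk/ has 3 consonants (> 2) → illicit
subwg.jorj — violates constraint 3: syllable 1 coda /bwg/ has 3 consonants (> 2) → illicit
surf — σ1 onset /s/, coda /rf/ (2C) ok → licit
ugs — σ1 onset /∅/, coda /gs/ (2C) ok → licit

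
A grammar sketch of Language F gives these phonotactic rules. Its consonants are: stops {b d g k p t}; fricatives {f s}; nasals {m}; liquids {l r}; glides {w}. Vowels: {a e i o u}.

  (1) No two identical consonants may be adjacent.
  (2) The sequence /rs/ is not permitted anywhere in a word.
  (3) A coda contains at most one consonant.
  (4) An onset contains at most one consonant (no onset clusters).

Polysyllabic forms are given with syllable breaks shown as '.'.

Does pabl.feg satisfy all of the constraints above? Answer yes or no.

pabl.feg — violates constraint 3: syllable 1 coda /bl/ has 2 consonants (> 1) → illicit

no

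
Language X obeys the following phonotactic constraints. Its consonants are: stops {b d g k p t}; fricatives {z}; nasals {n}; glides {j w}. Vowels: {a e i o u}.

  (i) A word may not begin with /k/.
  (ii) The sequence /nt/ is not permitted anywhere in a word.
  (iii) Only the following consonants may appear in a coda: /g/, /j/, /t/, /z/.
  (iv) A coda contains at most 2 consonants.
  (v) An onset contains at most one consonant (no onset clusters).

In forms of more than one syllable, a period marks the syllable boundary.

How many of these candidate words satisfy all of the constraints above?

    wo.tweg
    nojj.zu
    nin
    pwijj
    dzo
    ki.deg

wo.tweg — violates constraint (v): syllable 2 onset /tw/ has 2 consonants (> 1) → not permitted
nojj.zu — σ1 onset /n/, coda /jj/ (2C) ok; σ2 onset /z/, coda /∅/ ok → permitted
nin — violates constraint (iii): syllable 1 coda contains /n/, which is not a licensed coda consonant → not permitted
pwijj — violates constraint (v): syllable 1 onset /pw/ has 2 consonants (> 1) → not permitted
dzo — violates constraint (v): syllable 1 onset /dz/ has 2 consonants (> 1) → not permitted
ki.deg — violates constraint (i): word begins with /k/ → not permitted
Permitted: nojj.zu → 1.

1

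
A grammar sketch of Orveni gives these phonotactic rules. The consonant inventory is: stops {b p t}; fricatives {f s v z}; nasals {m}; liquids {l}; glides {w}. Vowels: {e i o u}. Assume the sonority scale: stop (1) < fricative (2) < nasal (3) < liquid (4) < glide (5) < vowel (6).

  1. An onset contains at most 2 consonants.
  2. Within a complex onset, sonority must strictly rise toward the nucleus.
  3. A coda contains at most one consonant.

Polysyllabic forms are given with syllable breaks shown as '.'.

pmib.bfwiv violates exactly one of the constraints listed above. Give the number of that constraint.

pmib.bfwiv: syllable 2 onset /bfw/ has 3 consonants (> 2).
This is a violation of constraint 1: "An onset contains at most 2 consonants."
The remaining constraints (2, 3) are satisfied.

1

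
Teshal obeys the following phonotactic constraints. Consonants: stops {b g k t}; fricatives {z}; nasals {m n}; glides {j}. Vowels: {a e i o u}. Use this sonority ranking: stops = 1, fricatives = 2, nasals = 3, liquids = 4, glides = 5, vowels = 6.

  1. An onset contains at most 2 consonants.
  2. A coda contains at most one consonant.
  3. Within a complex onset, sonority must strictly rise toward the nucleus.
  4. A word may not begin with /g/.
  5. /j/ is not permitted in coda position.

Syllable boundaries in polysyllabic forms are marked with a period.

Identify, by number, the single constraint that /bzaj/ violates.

5

/bzaj/: syllable 1 coda contains /j/.
This is a violation of constraint 5: "/j/ is not permitted in coda position."
The remaining constraints (1, 2, 3, 4) are satisfied.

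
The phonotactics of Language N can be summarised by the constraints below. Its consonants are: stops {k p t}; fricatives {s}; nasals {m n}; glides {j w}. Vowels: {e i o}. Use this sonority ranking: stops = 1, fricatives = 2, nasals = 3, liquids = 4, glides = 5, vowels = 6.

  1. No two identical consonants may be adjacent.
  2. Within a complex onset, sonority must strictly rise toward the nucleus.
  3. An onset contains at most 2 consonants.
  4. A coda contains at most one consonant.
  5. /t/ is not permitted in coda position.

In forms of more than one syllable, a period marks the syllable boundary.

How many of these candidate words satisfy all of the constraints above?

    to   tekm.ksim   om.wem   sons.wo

2

to — σ1 onset /t/, coda /∅/ ok → licit
tekm.ksim — violates constraint 4: syllable 1 coda /km/ has 2 consonants (> 1) → illicit
om.wem — σ1 onset /∅/, coda /m/ ok; σ2 onset /w/, coda /m/ ok → licit
sons.wo — violates constraint 4: syllable 1 coda /ns/ has 2 consonants (> 1) → illicit
Licit: to, om.wem → 2.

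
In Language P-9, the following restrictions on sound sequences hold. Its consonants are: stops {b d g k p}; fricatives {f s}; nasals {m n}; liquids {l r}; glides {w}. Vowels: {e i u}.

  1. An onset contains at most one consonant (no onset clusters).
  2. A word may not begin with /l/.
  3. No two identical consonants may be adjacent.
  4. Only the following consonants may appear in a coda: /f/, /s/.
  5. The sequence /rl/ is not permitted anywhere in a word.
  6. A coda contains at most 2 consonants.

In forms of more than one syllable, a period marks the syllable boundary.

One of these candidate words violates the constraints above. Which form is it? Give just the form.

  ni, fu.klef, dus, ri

ni — σ1 onset /n/, coda /∅/ ok → permitted
fu.klef — violates constraint 1: syllable 2 onset /kl/ has 2 consonants (> 1) → not permitted
dus — σ1 onset /d/, coda /s/ ok → permitted
ri — σ1 onset /r/, coda /∅/ ok → permitted

fu.klef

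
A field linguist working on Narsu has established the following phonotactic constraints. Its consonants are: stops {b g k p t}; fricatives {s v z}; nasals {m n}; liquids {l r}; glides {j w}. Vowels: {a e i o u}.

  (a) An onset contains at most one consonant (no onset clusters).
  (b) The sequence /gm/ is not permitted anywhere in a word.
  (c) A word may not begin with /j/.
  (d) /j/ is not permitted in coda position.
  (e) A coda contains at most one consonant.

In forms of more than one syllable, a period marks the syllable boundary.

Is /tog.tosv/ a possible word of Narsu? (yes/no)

/tog.tosv/ — violates constraint (e): syllable 2 coda /sv/ has 2 consonants (> 1) → phonotactically illegal

no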